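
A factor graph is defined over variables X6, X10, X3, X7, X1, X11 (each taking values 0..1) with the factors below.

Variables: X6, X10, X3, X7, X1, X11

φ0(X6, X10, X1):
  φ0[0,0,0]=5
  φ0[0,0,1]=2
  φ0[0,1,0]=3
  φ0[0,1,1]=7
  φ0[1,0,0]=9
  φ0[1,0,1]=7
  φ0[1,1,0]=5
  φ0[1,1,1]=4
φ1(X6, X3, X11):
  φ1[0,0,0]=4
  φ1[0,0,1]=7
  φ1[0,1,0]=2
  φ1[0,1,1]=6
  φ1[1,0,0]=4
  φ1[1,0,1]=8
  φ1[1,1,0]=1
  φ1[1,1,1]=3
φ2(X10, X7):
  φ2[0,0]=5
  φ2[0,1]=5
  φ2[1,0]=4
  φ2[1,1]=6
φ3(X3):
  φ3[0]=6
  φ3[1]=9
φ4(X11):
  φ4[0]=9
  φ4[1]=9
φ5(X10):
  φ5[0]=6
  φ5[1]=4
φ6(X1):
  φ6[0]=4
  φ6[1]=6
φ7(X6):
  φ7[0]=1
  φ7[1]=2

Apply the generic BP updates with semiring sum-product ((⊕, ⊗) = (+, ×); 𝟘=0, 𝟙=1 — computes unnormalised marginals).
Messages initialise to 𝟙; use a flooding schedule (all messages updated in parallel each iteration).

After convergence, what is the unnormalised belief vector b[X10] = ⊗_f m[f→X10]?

b[X10] = [11482560, 6104160]

init: all messages = 𝟙 over 2 values
r1 m[φ0→X6] = [17, 25]
r1 m[φ0→X10] = [23, 19]
r1 m[φ0→X1] = [22, 20]
r1 m[φ1→X6] = [19, 16]
r1 m[φ1→X3] = [23, 12]
r1 m[φ1→X11] = [11, 24]
r1 m[φ2→X10] = [10, 10]
r1 m[φ2→X7] = [9, 11]
r1 m[φ3→X3] = [6, 9]
r1 m[φ4→X11] = [9, 9]
r1 m[φ5→X10] = [6, 4]
r1 m[φ6→X1] = [4, 6]
r1 m[φ7→X6] = [1, 2]
r1 m[X6→φ0] = [1, 1]
r1 m[X6→φ1] = [1, 1]
r1 m[X6→φ7] = [1, 1]
r1 m[X10→φ0] = [1, 1]
r1 m[X10→φ2] = [1, 1]
r1 m[X10→φ5] = [1, 1]
r1 m[X3→φ1] = [1, 1]
r1 m[X3→φ3] = [1, 1]
r1 m[X7→φ2] = [1, 1]
r1 m[X1→φ0] = [1, 1]
r1 m[X1→φ6] = [1, 1]
r1 m[X11→φ1] = [1, 1]
r1 m[X11→φ4] = [1, 1]
r2 m[φ0→X6] = [17, 25]
r2 m[φ0→X10] = [23, 19]
r2 m[φ0→X1] = [22, 20]
r2 m[φ1→X6] = [19, 16]
r2 m[φ1→X3] = [23, 12]
r2 m[φ1→X11] = [11, 24]
r2 m[φ2→X10] = [10, 10]
r2 m[φ2→X7] = [9, 11]
r2 m[φ3→X3] = [6, 9]
r2 m[φ4→X11] = [9, 9]
r2 m[φ5→X10] = [6, 4]
r2 m[φ6→X1] = [4, 6]
r2 m[φ7→X6] = [1, 2]
r2 m[X6→φ0] = [19, 32]
r2 m[X6→φ1] = [17, 50]
r2 m[X6→φ7] = [323, 400]
r2 m[X10→φ0] = [60, 40]
r2 m[X10→φ2] = [138, 76]
r2 m[X10→φ5] = [230, 190]
r2 m[X3→φ1] = [6, 9]
r2 m[X3→φ3] = [23, 12]
r2 m[X7→φ2] = [1, 1]
r2 m[X1→φ0] = [4, 6]
r2 m[X1→φ6] = [22, 20]
r2 m[X11→φ1] = [9, 9]
r2 m[X11→φ4] = [11, 24]
r3 m[φ0→X6] = [4080, 6440]
r3 m[φ0→X10] = [3104, 2434]
r3 m[φ0→X1] = [31660, 26160]
r3 m[φ1→X6] = [1242, 972]
r3 m[φ1→X3] = [7083, 3024]
r3 m[φ1→X11] = [2364, 5382]
r3 m[φ2→X10] = [10, 10]
r3 m[φ2→X7] = [994, 1146]
r3 m[φ3→X3] = [6, 9]
r3 m[φ4→X11] = [9, 9]
r3 m[φ5→X10] = [6, 4]
r3 m[φ6→X1] = [4, 6]
r3 m[φ7→X6] = [1, 2]
r3 m[X6→φ0] = [19, 32]
r3 m[X6→φ1] = [17, 50]
r3 m[X6→φ7] = [323, 400]
r3 m[X10→φ0] = [60, 40]
r3 m[X10→φ2] = [138, 76]
r3 m[X10→φ5] = [230, 190]
r3 m[X3→φ1] = [6, 9]
r3 m[X3→φ3] = [23, 12]
r3 m[X7→φ2] = [1, 1]
r3 m[X1→φ0] = [4, 6]
r3 m[X1→φ6] = [22, 20]
r3 m[X11→φ1] = [9, 9]
r3 m[X11→φ4] = [11, 24]
r4 m[φ0→X6] = [4080, 6440]
r4 m[φ0→X10] = [3104, 2434]
r4 m[φ0→X1] = [31660, 26160]
r4 m[φ1→X6] = [1242, 972]
r4 m[φ1→X3] = [7083, 3024]
r4 m[φ1→X11] = [2364, 5382]
r4 m[φ2→X10] = [10, 10]
r4 m[φ2→X7] = [994, 1146]
r4 m[φ3→X3] = [6, 9]
r4 m[φ4→X11] = [9, 9]
r4 m[φ5→X10] = [6, 4]
r4 m[φ6→X1] = [4, 6]
r4 m[φ7→X6] = [1, 2]
r4 m[X6→φ0] = [1242, 1944]
r4 m[X6→φ1] = [4080, 12880]
r4 m[X6→φ7] = [5067360, 6259680]
r4 m[X10→φ0] = [60, 40]
r4 m[X10→φ2] = [18624, 9736]
r4 m[X10→φ5] = [31040, 24340]
r4 m[X3→φ1] = [6, 9]
r4 m[X3→φ3] = [7083, 3024]
r4 m[X7→φ2] = [1, 1]
r4 m[X1→φ0] = [4, 6]
r4 m[X1→φ6] = [31660, 26160]
r4 m[X11→φ1] = [9, 9]
r4 m[X11→φ4] = [2364, 5382]
r5 m[φ0→X6] = [4080, 6440]
r5 m[φ0→X10] = [191376, 152604]
r5 m[φ0→X1] = [1960200, 1624320]
r5 m[φ1→X6] = [1242, 972]
r5 m[φ1→X3] = [1794960, 757440]
r5 m[φ1→X11] = [596400, 1357680]
r5 m[φ2→X10] = [10, 10]
r5 m[φ2→X7] = [132064, 151536]
r5 m[φ3→X3] = [6, 9]
r5 m[φ4→X11] = [9, 9]
r5 m[φ5→X10] = [6, 4]
r5 m[φ6→X1] = [4, 6]
r5 m[φ7→X6] = [1, 2]
r5 m[X6→φ0] = [1242, 1944]
r5 m[X6→φ1] = [4080, 12880]
r5 m[X6→φ7] = [5067360, 6259680]
r5 m[X10→φ0] = [60, 40]
r5 m[X10→φ2] = [18624, 9736]
r5 m[X10→φ5] = [31040, 24340]
r5 m[X3→φ1] = [6, 9]
r5 m[X3→φ3] = [7083, 3024]
r5 m[X7→φ2] = [1, 1]
r5 m[X1→φ0] = [4, 6]
r5 m[X1→φ6] = [31660, 26160]
r5 m[X11→φ1] = [9, 9]
r5 m[X11→φ4] = [2364, 5382]
r6 m[φ0→X6] = [4080, 6440]
r6 m[φ0→X10] = [191376, 152604]
r6 m[φ0→X1] = [1960200, 1624320]
r6 m[φ1→X6] = [1242, 972]
r6 m[φ1→X3] = [1794960, 757440]
r6 m[φ1→X11] = [596400, 1357680]
r6 m[φ2→X10] = [10, 10]
r6 m[φ2→X7] = [132064, 151536]
r6 m[φ3→X3] = [6, 9]
r6 m[φ4→X11] = [9, 9]
r6 m[φ5→X10] = [6, 4]
r6 m[φ6→X1] = [4, 6]
r6 m[φ7→X6] = [1, 2]
r6 m[X6→φ0] = [1242, 1944]
r6 m[X6→φ1] = [4080, 12880]
r6 m[X6→φ7] = [5067360, 6259680]
r6 m[X10→φ0] = [60, 40]
r6 m[X10→φ2] = [1148256, 610416]
r6 m[X10→φ5] = [1913760, 1526040]
r6 m[X3→φ1] = [6, 9]
r6 m[X3→φ3] = [1794960, 757440]
r6 m[X7→φ2] = [1, 1]
r6 m[X1→φ0] = [4, 6]
r6 m[X1→φ6] = [1960200, 1624320]
r6 m[X11→φ1] = [9, 9]
r6 m[X11→φ4] = [596400, 1357680]
r7 m[φ0→X6] = [4080, 6440]
r7 m[φ0→X10] = [191376, 152604]
r7 m[φ0→X1] = [1960200, 1624320]
r7 m[φ1→X6] = [1242, 972]
r7 m[φ1→X3] = [1794960, 757440]
r7 m[φ1→X11] = [596400, 1357680]
r7 m[φ2→X10] = [10, 10]
r7 m[φ2→X7] = [8182944, 9403776]
r7 m[φ3→X3] = [6, 9]
r7 m[φ4→X11] = [9, 9]
r7 m[φ5→X10] = [6, 4]
r7 m[φ6→X1] = [4, 6]
r7 m[φ7→X6] = [1, 2]
r7 m[X6→φ0] = [1242, 1944]
r7 m[X6→φ1] = [4080, 12880]
r7 m[X6→φ7] = [5067360, 6259680]
r7 m[X10→φ0] = [60, 40]
r7 m[X10→φ2] = [1148256, 610416]
r7 m[X10→φ5] = [1913760, 1526040]
r7 m[X3→φ1] = [6, 9]
r7 m[X3→φ3] = [1794960, 757440]
r7 m[X7→φ2] = [1, 1]
r7 m[X1→φ0] = [4, 6]
r7 m[X1→φ6] = [1960200, 1624320]
r7 m[X11→φ1] = [9, 9]
r7 m[X11→φ4] = [596400, 1357680]
r8 m[φ0→X6] = [4080, 6440]
r8 m[φ0→X10] = [191376, 152604]
r8 m[φ0→X1] = [1960200, 1624320]
r8 m[φ1→X6] = [1242, 972]
r8 m[φ1→X3] = [1794960, 757440]
r8 m[φ1→X11] = [596400, 1357680]
r8 m[φ2→X10] = [10, 10]
r8 m[φ2→X7] = [8182944, 9403776]
r8 m[φ3→X3] = [6, 9]
r8 m[φ4→X11] = [9, 9]
r8 m[φ5→X10] = [6, 4]
r8 m[φ6→X1] = [4, 6]
r8 m[φ7→X6] = [1, 2]
r8 m[X6→φ0] = [1242, 1944]
r8 m[X6→φ1] = [4080, 12880]
r8 m[X6→φ7] = [5067360, 6259680]
r8 m[X10→φ0] = [60, 40]
r8 m[X10→φ2] = [1148256, 610416]
r8 m[X10→φ5] = [1913760, 1526040]
r8 m[X3→φ1] = [6, 9]
r8 m[X3→φ3] = [1794960, 757440]
r8 m[X7→φ2] = [1, 1]
r8 m[X1→φ0] = [4, 6]
r8 m[X1→φ6] = [1960200, 1624320]
r8 m[X11→φ1] = [9, 9]
r8 m[X11→φ4] = [596400, 1357680]
fixed point reached at round 8
b[X10] = ⊗ incoming = [11482560, 6104160]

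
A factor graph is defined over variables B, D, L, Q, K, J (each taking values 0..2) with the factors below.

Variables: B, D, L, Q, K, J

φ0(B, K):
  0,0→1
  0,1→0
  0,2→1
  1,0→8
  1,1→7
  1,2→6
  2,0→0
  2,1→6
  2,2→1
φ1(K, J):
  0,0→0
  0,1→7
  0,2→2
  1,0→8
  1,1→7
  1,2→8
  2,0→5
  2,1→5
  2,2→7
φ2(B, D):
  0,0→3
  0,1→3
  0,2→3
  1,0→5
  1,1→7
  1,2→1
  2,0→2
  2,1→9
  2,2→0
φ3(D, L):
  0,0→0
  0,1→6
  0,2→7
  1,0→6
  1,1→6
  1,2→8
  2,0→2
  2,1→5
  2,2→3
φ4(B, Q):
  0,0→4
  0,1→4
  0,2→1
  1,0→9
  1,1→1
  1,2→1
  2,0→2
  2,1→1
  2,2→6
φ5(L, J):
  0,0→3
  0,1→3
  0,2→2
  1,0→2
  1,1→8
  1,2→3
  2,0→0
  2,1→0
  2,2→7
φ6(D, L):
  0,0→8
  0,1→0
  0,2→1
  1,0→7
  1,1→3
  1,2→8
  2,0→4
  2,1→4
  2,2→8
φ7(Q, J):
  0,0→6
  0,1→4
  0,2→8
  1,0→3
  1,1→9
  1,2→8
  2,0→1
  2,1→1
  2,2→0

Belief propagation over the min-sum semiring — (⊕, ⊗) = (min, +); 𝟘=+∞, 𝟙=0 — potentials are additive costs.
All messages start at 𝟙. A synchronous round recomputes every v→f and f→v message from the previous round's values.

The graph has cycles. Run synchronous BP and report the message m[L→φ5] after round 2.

init: all messages = 𝟙 over 3 values
r1 m[φ0→B] = [0, 6, 0]
r1 m[φ0→K] = [0, 0, 1]
r1 m[φ1→K] = [0, 7, 5]
r1 m[φ1→J] = [0, 5, 2]
r1 m[φ2→B] = [3, 1, 0]
r1 m[φ2→D] = [2, 3, 0]
r1 m[φ3→D] = [0, 6, 2]
r1 m[φ3→L] = [0, 5, 3]
r1 m[φ4→B] = [1, 1, 1]
r1 m[φ4→Q] = [2, 1, 1]
r1 m[φ5→L] = [2, 2, 0]
r1 m[φ5→J] = [0, 0, 2]
r1 m[φ6→D] = [0, 3, 4]
r1 m[φ6→L] = [4, 0, 1]
r1 m[φ7→Q] = [4, 3, 0]
r1 m[φ7→J] = [1, 1, 0]
r1 m[B→φ0] = [0, 0, 0]
r1 m[B→φ2] = [0, 0, 0]
r1 m[B→φ4] = [0, 0, 0]
r1 m[D→φ2] = [0, 0, 0]
r1 m[D→φ3] = [0, 0, 0]
r1 m[D→φ6] = [0, 0, 0]
r1 m[L→φ3] = [0, 0, 0]
r1 m[L→φ5] = [0, 0, 0]
r1 m[L→φ6] = [0, 0, 0]
r1 m[Q→φ4] = [0, 0, 0]
r1 m[Q→φ7] = [0, 0, 0]
r1 m[K→φ0] = [0, 0, 0]
r1 m[K→φ1] = [0, 0, 0]
r1 m[J→φ1] = [0, 0, 0]
r1 m[J→φ5] = [0, 0, 0]
r1 m[J→φ7] = [0, 0, 0]
r2 m[φ0→B] = [0, 6, 0]
r2 m[φ0→K] = [0, 0, 1]
r2 m[φ1→K] = [0, 7, 5]
r2 m[φ1→J] = [0, 5, 2]
r2 m[φ2→B] = [3, 1, 0]
r2 m[φ2→D] = [2, 3, 0]
r2 m[φ3→D] = [0, 6, 2]
r2 m[φ3→L] = [0, 5, 3]
r2 m[φ4→B] = [1, 1, 1]
r2 m[φ4→Q] = [2, 1, 1]
r2 m[φ5→L] = [2, 2, 0]
r2 m[φ5→J] = [0, 0, 2]
r2 m[φ6→D] = [0, 3, 4]
r2 m[φ6→L] = [4, 0, 1]
r2 m[φ7→Q] = [4, 3, 0]
r2 m[φ7→J] = [1, 1, 0]
r2 m[B→φ0] = [4, 2, 1]
r2 m[B→φ2] = [1, 7, 1]
r2 m[B→φ4] = [3, 7, 0]
r2 m[D→φ2] = [0, 9, 6]
r2 m[D→φ3] = [2, 6, 4]
r2 m[D→φ6] = [2, 9, 2]
r2 m[L→φ3] = [6, 2, 1]
r2 m[L→φ5] = [4, 5, 4]
r2 m[L→φ6] = [2, 7, 3]
r2 m[Q→φ4] = [4, 3, 0]
r2 m[Q→φ7] = [2, 1, 1]
r2 m[K→φ0] = [0, 7, 5]
r2 m[K→φ1] = [0, 0, 1]
r2 m[J→φ1] = [1, 1, 2]
r2 m[J→φ5] = [1, 6, 2]
r2 m[J→φ7] = [0, 5, 4]

message @ round 2 = [4, 5, 4]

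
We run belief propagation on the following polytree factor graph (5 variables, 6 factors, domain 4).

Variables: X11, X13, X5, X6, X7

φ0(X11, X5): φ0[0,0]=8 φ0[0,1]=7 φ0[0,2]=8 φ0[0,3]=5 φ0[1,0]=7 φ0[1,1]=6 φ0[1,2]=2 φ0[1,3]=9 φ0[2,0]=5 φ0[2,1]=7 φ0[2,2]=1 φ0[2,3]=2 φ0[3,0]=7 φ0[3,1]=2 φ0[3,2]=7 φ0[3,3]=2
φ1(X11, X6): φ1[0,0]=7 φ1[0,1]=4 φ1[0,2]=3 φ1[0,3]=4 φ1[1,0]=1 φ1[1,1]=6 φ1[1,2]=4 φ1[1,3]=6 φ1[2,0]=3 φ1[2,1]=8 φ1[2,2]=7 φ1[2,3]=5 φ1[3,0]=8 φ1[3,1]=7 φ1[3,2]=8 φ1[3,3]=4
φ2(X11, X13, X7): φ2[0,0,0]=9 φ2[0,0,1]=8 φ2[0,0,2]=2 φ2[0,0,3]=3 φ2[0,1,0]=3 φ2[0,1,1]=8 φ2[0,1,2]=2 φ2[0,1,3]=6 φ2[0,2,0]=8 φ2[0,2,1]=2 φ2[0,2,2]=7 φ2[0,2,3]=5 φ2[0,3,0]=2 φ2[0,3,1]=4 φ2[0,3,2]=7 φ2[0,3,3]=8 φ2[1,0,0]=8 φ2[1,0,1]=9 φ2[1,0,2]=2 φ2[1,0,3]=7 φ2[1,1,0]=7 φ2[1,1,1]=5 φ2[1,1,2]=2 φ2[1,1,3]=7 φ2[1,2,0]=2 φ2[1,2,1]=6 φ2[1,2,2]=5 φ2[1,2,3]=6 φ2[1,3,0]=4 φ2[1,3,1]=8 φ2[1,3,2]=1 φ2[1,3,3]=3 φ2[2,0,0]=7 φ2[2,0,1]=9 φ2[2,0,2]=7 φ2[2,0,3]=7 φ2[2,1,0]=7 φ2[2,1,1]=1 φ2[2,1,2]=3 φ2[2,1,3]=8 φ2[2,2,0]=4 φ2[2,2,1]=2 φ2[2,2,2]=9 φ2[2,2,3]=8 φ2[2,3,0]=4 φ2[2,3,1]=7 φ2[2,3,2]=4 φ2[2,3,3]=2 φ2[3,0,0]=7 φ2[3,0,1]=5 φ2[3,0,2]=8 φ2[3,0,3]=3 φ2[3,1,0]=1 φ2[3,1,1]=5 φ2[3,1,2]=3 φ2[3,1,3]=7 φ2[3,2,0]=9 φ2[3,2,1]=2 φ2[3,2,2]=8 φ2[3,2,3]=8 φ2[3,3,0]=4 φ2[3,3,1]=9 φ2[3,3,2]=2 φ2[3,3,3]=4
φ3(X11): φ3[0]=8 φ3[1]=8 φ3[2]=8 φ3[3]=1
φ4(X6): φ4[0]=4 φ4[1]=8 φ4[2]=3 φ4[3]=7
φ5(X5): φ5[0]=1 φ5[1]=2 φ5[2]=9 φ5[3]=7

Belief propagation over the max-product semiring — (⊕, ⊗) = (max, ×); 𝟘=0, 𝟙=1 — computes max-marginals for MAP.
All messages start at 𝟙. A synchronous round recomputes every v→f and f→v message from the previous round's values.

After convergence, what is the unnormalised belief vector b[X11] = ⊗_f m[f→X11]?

init: all messages = 𝟙 over 4 values
r1 m[φ0→X11] = [8, 9, 7, 7]
r1 m[φ0→X5] = [8, 7, 8, 9]
r1 m[φ1→X11] = [7, 6, 8, 8]
r1 m[φ1→X6] = [8, 8, 8, 6]
r1 m[φ2→X11] = [9, 9, 9, 9]
r1 m[φ2→X13] = [9, 8, 9, 9]
r1 m[φ2→X7] = [9, 9, 9, 8]
r1 m[φ3→X11] = [8, 8, 8, 1]
r1 m[φ4→X6] = [4, 8, 3, 7]
r1 m[φ5→X5] = [1, 2, 9, 7]
r1 m[X11→φ0] = [1, 1, 1, 1]
r1 m[X11→φ1] = [1, 1, 1, 1]
r1 m[X11→φ2] = [1, 1, 1, 1]
r1 m[X11→φ3] = [1, 1, 1, 1]
r1 m[X13→φ2] = [1, 1, 1, 1]
r1 m[X5→φ0] = [1, 1, 1, 1]
r1 m[X5→φ5] = [1, 1, 1, 1]
r1 m[X6→φ1] = [1, 1, 1, 1]
r1 m[X6→φ4] = [1, 1, 1, 1]
r1 m[X7→φ2] = [1, 1, 1, 1]
r2 m[φ0→X11] = [8, 9, 7, 7]
r2 m[φ0→X5] = [8, 7, 8, 9]
r2 m[φ1→X11] = [7, 6, 8, 8]
r2 m[φ1→X6] = [8, 8, 8, 6]
r2 m[φ2→X11] = [9, 9, 9, 9]
r2 m[φ2→X13] = [9, 8, 9, 9]
r2 m[φ2→X7] = [9, 9, 9, 8]
r2 m[φ3→X11] = [8, 8, 8, 1]
r2 m[φ4→X6] = [4, 8, 3, 7]
r2 m[φ5→X5] = [1, 2, 9, 7]
r2 m[X11→φ0] = [504, 432, 576, 72]
r2 m[X11→φ1] = [576, 648, 504, 63]
r2 m[X11→φ2] = [448, 432, 448, 56]
r2 m[X11→φ3] = [504, 486, 504, 504]
r2 m[X13→φ2] = [1, 1, 1, 1]
r2 m[X5→φ0] = [1, 2, 9, 7]
r2 m[X5→φ5] = [8, 7, 8, 9]
r2 m[X6→φ1] = [4, 8, 3, 7]
r2 m[X6→φ4] = [8, 8, 8, 6]
r2 m[X7→φ2] = [1, 1, 1, 1]
r3 m[φ0→X11] = [72, 63, 14, 63]
r3 m[φ0→X5] = [4032, 4032, 4032, 3888]
r3 m[φ1→X11] = [32, 48, 64, 56]
r3 m[φ1→X6] = [4032, 4032, 3528, 3888]
r3 m[φ2→X11] = [9, 9, 9, 9]
r3 m[φ2→X13] = [4032, 3584, 4032, 3584]
r3 m[φ2→X7] = [4032, 4032, 4032, 3584]
r3 m[φ3→X11] = [8, 8, 8, 1]
r3 m[φ4→X6] = [4, 8, 3, 7]
r3 m[φ5→X5] = [1, 2, 9, 7]
r3 m[X11→φ0] = [504, 432, 576, 72]
r3 m[X11→φ1] = [576, 648, 504, 63]
r3 m[X11→φ2] = [448, 432, 448, 56]
r3 m[X11→φ3] = [504, 486, 504, 504]
r3 m[X13→φ2] = [1, 1, 1, 1]
r3 m[X5→φ0] = [1, 2, 9, 7]
r3 m[X5→φ5] = [8, 7, 8, 9]
r3 m[X6→φ1] = [4, 8, 3, 7]
r3 m[X6→φ4] = [8, 8, 8, 6]
r3 m[X7→φ2] = [1, 1, 1, 1]
r4 m[φ0→X11] = [72, 63, 14, 63]
r4 m[φ0→X5] = [4032, 4032, 4032, 3888]
r4 m[φ1→X11] = [32, 48, 64, 56]
r4 m[φ1→X6] = [4032, 4032, 3528, 3888]
r4 m[φ2→X11] = [9, 9, 9, 9]
r4 m[φ2→X13] = [4032, 3584, 4032, 3584]
r4 m[φ2→X7] = [4032, 4032, 4032, 3584]
r4 m[φ3→X11] = [8, 8, 8, 1]
r4 m[φ4→X6] = [4, 8, 3, 7]
r4 m[φ5→X5] = [1, 2, 9, 7]
r4 m[X11→φ0] = [2304, 3456, 4608, 504]
r4 m[X11→φ1] = [5184, 4536, 1008, 567]
r4 m[X11→φ2] = [18432, 24192, 7168, 3528]
r4 m[X11→φ3] = [20736, 27216, 8064, 31752]
r4 m[X13→φ2] = [1, 1, 1, 1]
r4 m[X5→φ0] = [1, 2, 9, 7]
r4 m[X5→φ5] = [4032, 4032, 4032, 3888]
r4 m[X6→φ1] = [4, 8, 3, 7]
r4 m[X6→φ4] = [4032, 4032, 3528, 3888]
r4 m[X7→φ2] = [1, 1, 1, 1]
r5 m[φ0→X11] = [72, 63, 14, 63]
r5 m[φ0→X5] = [24192, 32256, 18432, 31104]
r5 m[φ1→X11] = [32, 48, 64, 56]
r5 m[φ1→X6] = [36288, 27216, 18144, 27216]
r5 m[φ2→X11] = [9, 9, 9, 9]
r5 m[φ2→X13] = [217728, 169344, 147456, 193536]
r5 m[φ2→X7] = [193536, 217728, 129024, 169344]
r5 m[φ3→X11] = [8, 8, 8, 1]
r5 m[φ4→X6] = [4, 8, 3, 7]
r5 m[φ5→X5] = [1, 2, 9, 7]
r5 m[X11→φ0] = [2304, 3456, 4608, 504]
r5 m[X11→φ1] = [5184, 4536, 1008, 567]
r5 m[X11→φ2] = [18432, 24192, 7168, 3528]
r5 m[X11→φ3] = [20736, 27216, 8064, 31752]
r5 m[X13→φ2] = [1, 1, 1, 1]
r5 m[X5→φ0] = [1, 2, 9, 7]
r5 m[X5→φ5] = [4032, 4032, 4032, 3888]
r5 m[X6→φ1] = [4, 8, 3, 7]
r5 m[X6→φ4] = [4032, 4032, 3528, 3888]
r5 m[X7→φ2] = [1, 1, 1, 1]
r6 m[φ0→X11] = [72, 63, 14, 63]
r6 m[φ0→X5] = [24192, 32256, 18432, 31104]
r6 m[φ1→X11] = [32, 48, 64, 56]
r6 m[φ1→X6] = [36288, 27216, 18144, 27216]
r6 m[φ2→X11] = [9, 9, 9, 9]
r6 m[φ2→X13] = [217728, 169344, 147456, 193536]
r6 m[φ2→X7] = [193536, 217728, 129024, 169344]
r6 m[φ3→X11] = [8, 8, 8, 1]
r6 m[φ4→X6] = [4, 8, 3, 7]
r6 m[φ5→X5] = [1, 2, 9, 7]
r6 m[X11→φ0] = [2304, 3456, 4608, 504]
r6 m[X11→φ1] = [5184, 4536, 1008, 567]
r6 m[X11→φ2] = [18432, 24192, 7168, 3528]
r6 m[X11→φ3] = [20736, 27216, 8064, 31752]
r6 m[X13→φ2] = [1, 1, 1, 1]
r6 m[X5→φ0] = [1, 2, 9, 7]
r6 m[X5→φ5] = [24192, 32256, 18432, 31104]
r6 m[X6→φ1] = [4, 8, 3, 7]
r6 m[X6→φ4] = [36288, 27216, 18144, 27216]
r6 m[X7→φ2] = [1, 1, 1, 1]
r7 m[φ0→X11] = [72, 63, 14, 63]
r7 m[φ0→X5] = [24192, 32256, 18432, 31104]
r7 m[φ1→X11] = [32, 48, 64, 56]
r7 m[φ1→X6] = [36288, 27216, 18144, 27216]
r7 m[φ2→X11] = [9, 9, 9, 9]
r7 m[φ2→X13] = [217728, 169344, 147456, 193536]
r7 m[φ2→X7] = [193536, 217728, 129024, 169344]
r7 m[φ3→X11] = [8, 8, 8, 1]
r7 m[φ4→X6] = [4, 8, 3, 7]
r7 m[φ5→X5] = [1, 2, 9, 7]
r7 m[X11→φ0] = [2304, 3456, 4608, 504]
r7 m[X11→φ1] = [5184, 4536, 1008, 567]
r7 m[X11→φ2] = [18432, 24192, 7168, 3528]
r7 m[X11→φ3] = [20736, 27216, 8064, 31752]
r7 m[X13→φ2] = [1, 1, 1, 1]
r7 m[X5→φ0] = [1, 2, 9, 7]
r7 m[X5→φ5] = [24192, 32256, 18432, 31104]
r7 m[X6→φ1] = [4, 8, 3, 7]
r7 m[X6→φ4] = [36288, 27216, 18144, 27216]
r7 m[X7→φ2] = [1, 1, 1, 1]
fixed point reached at round 7
b[X11] = ⊗ incoming = [165888, 217728, 64512, 31752]

b[X11] = [165888, 217728, 64512, 31752]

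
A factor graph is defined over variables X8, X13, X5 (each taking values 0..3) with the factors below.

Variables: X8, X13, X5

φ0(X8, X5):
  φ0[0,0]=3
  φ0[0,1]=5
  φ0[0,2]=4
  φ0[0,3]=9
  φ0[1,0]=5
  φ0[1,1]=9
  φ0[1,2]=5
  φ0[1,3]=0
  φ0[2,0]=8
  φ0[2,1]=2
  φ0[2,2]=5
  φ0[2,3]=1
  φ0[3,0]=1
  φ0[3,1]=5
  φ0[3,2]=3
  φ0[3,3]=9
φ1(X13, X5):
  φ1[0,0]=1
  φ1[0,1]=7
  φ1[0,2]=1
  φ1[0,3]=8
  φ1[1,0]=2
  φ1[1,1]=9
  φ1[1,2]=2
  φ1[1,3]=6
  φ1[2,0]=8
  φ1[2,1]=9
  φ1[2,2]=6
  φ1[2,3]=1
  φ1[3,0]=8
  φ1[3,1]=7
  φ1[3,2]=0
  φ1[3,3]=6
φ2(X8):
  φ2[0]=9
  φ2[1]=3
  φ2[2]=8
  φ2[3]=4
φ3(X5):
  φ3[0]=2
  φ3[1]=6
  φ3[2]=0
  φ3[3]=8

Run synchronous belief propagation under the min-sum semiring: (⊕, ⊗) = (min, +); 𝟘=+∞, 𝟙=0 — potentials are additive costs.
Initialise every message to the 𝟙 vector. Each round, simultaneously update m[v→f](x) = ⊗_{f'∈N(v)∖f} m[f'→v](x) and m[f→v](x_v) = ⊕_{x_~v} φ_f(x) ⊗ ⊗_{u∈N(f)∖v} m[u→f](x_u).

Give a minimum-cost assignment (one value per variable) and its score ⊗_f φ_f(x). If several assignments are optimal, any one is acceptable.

assignment: (X8=3, X13=3, X5=2); score = 7

init: all messages = 𝟙 over 4 values
r1 m[φ0→X8] = [3, 0, 1, 1]
r1 m[φ0→X5] = [1, 2, 3, 0]
r1 m[φ1→X13] = [1, 2, 1, 0]
r1 m[φ1→X5] = [1, 7, 0, 1]
r1 m[φ2→X8] = [9, 3, 8, 4]
r1 m[φ3→X5] = [2, 6, 0, 8]
r1 m[X8→φ0] = [0, 0, 0, 0]
r1 m[X8→φ2] = [0, 0, 0, 0]
r1 m[X13→φ1] = [0, 0, 0, 0]
r1 m[X5→φ0] = [0, 0, 0, 0]
r1 m[X5→φ1] = [0, 0, 0, 0]
r1 m[X5→φ3] = [0, 0, 0, 0]
r2 m[φ0→X8] = [3, 0, 1, 1]
r2 m[φ0→X5] = [1, 2, 3, 0]
r2 m[φ1→X13] = [1, 2, 1, 0]
r2 m[φ1→X5] = [1, 7, 0, 1]
r2 m[φ2→X8] = [9, 3, 8, 4]
r2 m[φ3→X5] = [2, 6, 0, 8]
r2 m[X8→φ0] = [9, 3, 8, 4]
r2 m[X8→φ2] = [3, 0, 1, 1]
r2 m[X13→φ1] = [0, 0, 0, 0]
r2 m[X5→φ0] = [3, 13, 0, 9]
r2 m[X5→φ1] = [3, 8, 3, 8]
r2 m[X5→φ3] = [2, 9, 3, 1]
r3 m[φ0→X8] = [4, 5, 5, 3]
r3 m[φ0→X5] = [5, 9, 7, 3]
r3 m[φ1→X13] = [4, 5, 9, 3]
r3 m[φ1→X5] = [1, 7, 0, 1]
r3 m[φ2→X8] = [9, 3, 8, 4]
r3 m[φ3→X5] = [2, 6, 0, 8]
r3 m[X8→φ0] = [9, 3, 8, 4]
r3 m[X8→φ2] = [3, 0, 1, 1]
r3 m[X13→φ1] = [0, 0, 0, 0]
r3 m[X5→φ0] = [3, 13, 0, 9]
r3 m[X5→φ1] = [3, 8, 3, 8]
r3 m[X5→φ3] = [2, 9, 3, 1]
r4 m[φ0→X8] = [4, 5, 5, 3]
r4 m[φ0→X5] = [5, 9, 7, 3]
r4 m[φ1→X13] = [4, 5, 9, 3]
r4 m[φ1→X5] = [1, 7, 0, 1]
r4 m[φ2→X8] = [9, 3, 8, 4]
r4 m[φ3→X5] = [2, 6, 0, 8]
r4 m[X8→φ0] = [9, 3, 8, 4]
r4 m[X8→φ2] = [4, 5, 5, 3]
r4 m[X13→φ1] = [0, 0, 0, 0]
r4 m[X5→φ0] = [3, 13, 0, 9]
r4 m[X5→φ1] = [7, 15, 7, 11]
r4 m[X5→φ3] = [6, 16, 7, 4]
r5 m[φ0→X8] = [4, 5, 5, 3]
r5 m[φ0→X5] = [5, 9, 7, 3]
r5 m[φ1→X13] = [8, 9, 12, 7]
r5 m[φ1→X5] = [1, 7, 0, 1]
r5 m[φ2→X8] = [9, 3, 8, 4]
r5 m[φ3→X5] = [2, 6, 0, 8]
r5 m[X8→φ0] = [9, 3, 8, 4]
r5 m[X8→φ2] = [4, 5, 5, 3]
r5 m[X13→φ1] = [0, 0, 0, 0]
r5 m[X5→φ0] = [3, 13, 0, 9]
r5 m[X5→φ1] = [7, 15, 7, 11]
r5 m[X5→φ3] = [6, 16, 7, 4]
r6 m[φ0→X8] = [4, 5, 5, 3]
r6 m[φ0→X5] = [5, 9, 7, 3]
r6 m[φ1→X13] = [8, 9, 12, 7]
r6 m[φ1→X5] = [1, 7, 0, 1]
r6 m[φ2→X8] = [9, 3, 8, 4]
r6 m[φ3→X5] = [2, 6, 0, 8]
r6 m[X8→φ0] = [9, 3, 8, 4]
r6 m[X8→φ2] = [4, 5, 5, 3]
r6 m[X13→φ1] = [0, 0, 0, 0]
r6 m[X5→φ0] = [3, 13, 0, 9]
r6 m[X5→φ1] = [7, 15, 7, 11]
r6 m[X5→φ3] = [6, 16, 7, 4]
fixed point reached at round 6
traceback from X8: (X8=3, X13=3, X5=2), score=7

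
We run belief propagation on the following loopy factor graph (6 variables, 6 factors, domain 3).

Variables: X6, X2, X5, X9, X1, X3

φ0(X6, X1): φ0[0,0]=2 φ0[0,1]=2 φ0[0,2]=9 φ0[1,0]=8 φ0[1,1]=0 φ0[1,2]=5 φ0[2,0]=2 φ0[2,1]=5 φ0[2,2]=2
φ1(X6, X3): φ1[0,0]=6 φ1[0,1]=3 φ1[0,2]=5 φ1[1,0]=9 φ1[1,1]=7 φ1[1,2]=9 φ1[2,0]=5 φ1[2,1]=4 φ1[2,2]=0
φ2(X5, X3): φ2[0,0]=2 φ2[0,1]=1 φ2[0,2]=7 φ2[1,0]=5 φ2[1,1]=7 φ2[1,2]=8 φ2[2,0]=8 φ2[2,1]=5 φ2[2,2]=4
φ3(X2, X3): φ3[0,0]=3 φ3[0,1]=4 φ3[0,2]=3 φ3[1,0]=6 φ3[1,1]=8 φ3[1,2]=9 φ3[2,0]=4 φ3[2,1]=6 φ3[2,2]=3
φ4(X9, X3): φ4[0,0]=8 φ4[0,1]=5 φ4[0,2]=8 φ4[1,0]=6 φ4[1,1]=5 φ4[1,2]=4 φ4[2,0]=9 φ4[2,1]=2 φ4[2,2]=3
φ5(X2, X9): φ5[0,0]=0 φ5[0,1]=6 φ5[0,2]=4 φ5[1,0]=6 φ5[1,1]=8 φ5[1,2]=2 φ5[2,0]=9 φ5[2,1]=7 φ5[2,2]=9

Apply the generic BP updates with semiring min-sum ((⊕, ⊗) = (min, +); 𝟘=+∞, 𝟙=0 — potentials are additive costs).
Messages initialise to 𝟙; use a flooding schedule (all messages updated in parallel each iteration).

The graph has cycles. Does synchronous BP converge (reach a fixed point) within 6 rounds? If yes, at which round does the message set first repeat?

NOT CONVERGED within 6 rounds

init: all messages = 𝟙 over 3 values
r1 m[φ0→X6] = [2, 0, 2]
r1 m[φ0→X1] = [2, 0, 2]
r1 m[φ1→X6] = [3, 7, 0]
r1 m[φ1→X3] = [5, 3, 0]
r1 m[φ2→X5] = [1, 5, 4]
r1 m[φ2→X3] = [2, 1, 4]
r1 m[φ3→X2] = [3, 6, 3]
r1 m[φ3→X3] = [3, 4, 3]
r1 m[φ4→X9] = [5, 4, 2]
r1 m[φ4→X3] = [6, 2, 3]
r1 m[φ5→X2] = [0, 2, 7]
r1 m[φ5→X9] = [0, 6, 2]
r1 m[X6→φ0] = [0, 0, 0]
r1 m[X6→φ1] = [0, 0, 0]
r1 m[X2→φ3] = [0, 0, 0]
r1 m[X2→φ5] = [0, 0, 0]
r1 m[X5→φ2] = [0, 0, 0]
r1 m[X9→φ4] = [0, 0, 0]
r1 m[X9→φ5] = [0, 0, 0]
r1 m[X1→φ0] = [0, 0, 0]
r1 m[X3→φ1] = [0, 0, 0]
r1 m[X3→φ2] = [0, 0, 0]
r1 m[X3→φ3] = [0, 0, 0]
r1 m[X3→φ4] = [0, 0, 0]
r2 m[φ0→X6] = [2, 0, 2]
r2 m[φ0→X1] = [2, 0, 2]
r2 m[φ1→X6] = [3, 7, 0]
r2 m[φ1→X3] = [5, 3, 0]
r2 m[φ2→X5] = [1, 5, 4]
r2 m[φ2→X3] = [2, 1, 4]
r2 m[φ3→X2] = [3, 6, 3]
r2 m[φ3→X3] = [3, 4, 3]
r2 m[φ4→X9] = [5, 4, 2]
r2 m[φ4→X3] = [6, 2, 3]
r2 m[φ5→X2] = [0, 2, 7]
r2 m[φ5→X9] = [0, 6, 2]
r2 m[X6→φ0] = [3, 7, 0]
r2 m[X6→φ1] = [2, 0, 2]
r2 m[X2→φ3] = [0, 2, 7]
r2 m[X2→φ5] = [3, 6, 3]
r2 m[X5→φ2] = [0, 0, 0]
r2 m[X9→φ4] = [0, 6, 2]
r2 m[X9→φ5] = [5, 4, 2]
r2 m[X1→φ0] = [0, 0, 0]
r2 m[X3→φ1] = [11, 7, 10]
r2 m[X3→φ2] = [14, 9, 6]
r2 m[X3→φ3] = [13, 6, 7]
r2 m[X3→φ4] = [10, 8, 7]
r3 m[φ0→X6] = [2, 0, 2]
r3 m[φ0→X1] = [2, 5, 2]
r3 m[φ1→X6] = [10, 14, 10]
r3 m[φ1→X3] = [7, 5, 2]
r3 m[φ2→X5] = [10, 14, 10]
r3 m[φ2→X3] = [2, 1, 4]
r3 m[φ3→X2] = [10, 14, 10]
r3 m[φ3→X3] = [3, 4, 3]
r3 m[φ4→X9] = [13, 11, 10]
r3 m[φ4→X3] = [8, 4, 5]
r3 m[φ5→X2] = [5, 4, 11]
r3 m[φ5→X9] = [3, 9, 7]
r3 m[X6→φ0] = [3, 7, 0]
r3 m[X6→φ1] = [2, 0, 2]
r3 m[X2→φ3] = [0, 2, 7]
r3 m[X2→φ5] = [3, 6, 3]
r3 m[X5→φ2] = [0, 0, 0]
r3 m[X9→φ4] = [0, 6, 2]
r3 m[X9→φ5] = [5, 4, 2]
r3 m[X1→φ0] = [0, 0, 0]
r3 m[X3→φ1] = [11, 7, 10]
r3 m[X3→φ2] = [14, 9, 6]
r3 m[X3→φ3] = [13, 6, 7]
r3 m[X3→φ4] = [10, 8, 7]
r4 m[φ0→X6] = [2, 0, 2]
r4 m[φ0→X1] = [2, 5, 2]
r4 m[φ1→X6] = [10, 14, 10]
r4 m[φ1→X3] = [7, 5, 2]
r4 m[φ2→X5] = [10, 14, 10]
r4 m[φ2→X3] = [2, 1, 4]
r4 m[φ3→X2] = [10, 14, 10]
r4 m[φ3→X3] = [3, 4, 3]
r4 m[φ4→X9] = [13, 11, 10]
r4 m[φ4→X3] = [8, 4, 5]
r4 m[φ5→X2] = [5, 4, 11]
r4 m[φ5→X9] = [3, 9, 7]
r4 m[X6→φ0] = [10, 14, 10]
r4 m[X6→φ1] = [2, 0, 2]
r4 m[X2→φ3] = [5, 4, 11]
r4 m[X2→φ5] = [10, 14, 10]
r4 m[X5→φ2] = [0, 0, 0]
r4 m[X9→φ4] = [3, 9, 7]
r4 m[X9→φ5] = [13, 11, 10]
r4 m[X1→φ0] = [0, 0, 0]
r4 m[X3→φ1] = [13, 9, 12]
r4 m[X3→φ2] = [18, 13, 10]
r4 m[X3→φ3] = [17, 10, 11]
r4 m[X3→φ4] = [12, 10, 9]
r5 m[φ0→X6] = [2, 0, 2]
r5 m[φ0→X1] = [12, 12, 12]
r5 m[φ1→X6] = [12, 16, 12]
r5 m[φ1→X3] = [7, 5, 2]
r5 m[φ2→X5] = [14, 18, 14]
r5 m[φ2→X3] = [2, 1, 4]
r5 m[φ3→X2] = [14, 18, 14]
r5 m[φ3→X3] = [8, 9, 8]
r5 m[φ4→X9] = [15, 13, 12]
r5 m[φ4→X3] = [11, 8, 10]
r5 m[φ5→X2] = [13, 12, 18]
r5 m[φ5→X9] = [10, 16, 14]
r5 m[X6→φ0] = [10, 14, 10]
r5 m[X6→φ1] = [2, 0, 2]
r5 m[X2→φ3] = [5, 4, 11]
r5 m[X2→φ5] = [10, 14, 10]
r5 m[X5→φ2] = [0, 0, 0]
r5 m[X9→φ4] = [3, 9, 7]
r5 m[X9→φ5] = [13, 11, 10]
r5 m[X1→φ0] = [0, 0, 0]
r5 m[X3→φ1] = [13, 9, 12]
r5 m[X3→φ2] = [18, 13, 10]
r5 m[X3→φ3] = [17, 10, 11]
r5 m[X3→φ4] = [12, 10, 9]
r6 m[φ0→X6] = [2, 0, 2]
r6 m[φ0→X1] = [12, 12, 12]
r6 m[φ1→X6] = [12, 16, 12]
r6 m[φ1→X3] = [7, 5, 2]
r6 m[φ2→X5] = [14, 18, 14]
r6 m[φ2→X3] = [2, 1, 4]
r6 m[φ3→X2] = [14, 18, 14]
r6 m[φ3→X3] = [8, 9, 8]
r6 m[φ4→X9] = [15, 13, 12]
r6 m[φ4→X3] = [11, 8, 10]
r6 m[φ5→X2] = [13, 12, 18]
r6 m[φ5→X9] = [10, 16, 14]
r6 m[X6→φ0] = [12, 16, 12]
r6 m[X6→φ1] = [2, 0, 2]
r6 m[X2→φ3] = [13, 12, 18]
r6 m[X2→φ5] = [14, 18, 14]
r6 m[X5→φ2] = [0, 0, 0]
r6 m[X9→φ4] = [10, 16, 14]
r6 m[X9→φ5] = [15, 13, 12]
r6 m[X1→φ0] = [0, 0, 0]
r6 m[X3→φ1] = [21, 18, 22]
r6 m[X3→φ2] = [26, 22, 20]
r6 m[X3→φ3] = [20, 14, 16]
r6 m[X3→φ4] = [17, 15, 14]
no fixed point within 6 rounds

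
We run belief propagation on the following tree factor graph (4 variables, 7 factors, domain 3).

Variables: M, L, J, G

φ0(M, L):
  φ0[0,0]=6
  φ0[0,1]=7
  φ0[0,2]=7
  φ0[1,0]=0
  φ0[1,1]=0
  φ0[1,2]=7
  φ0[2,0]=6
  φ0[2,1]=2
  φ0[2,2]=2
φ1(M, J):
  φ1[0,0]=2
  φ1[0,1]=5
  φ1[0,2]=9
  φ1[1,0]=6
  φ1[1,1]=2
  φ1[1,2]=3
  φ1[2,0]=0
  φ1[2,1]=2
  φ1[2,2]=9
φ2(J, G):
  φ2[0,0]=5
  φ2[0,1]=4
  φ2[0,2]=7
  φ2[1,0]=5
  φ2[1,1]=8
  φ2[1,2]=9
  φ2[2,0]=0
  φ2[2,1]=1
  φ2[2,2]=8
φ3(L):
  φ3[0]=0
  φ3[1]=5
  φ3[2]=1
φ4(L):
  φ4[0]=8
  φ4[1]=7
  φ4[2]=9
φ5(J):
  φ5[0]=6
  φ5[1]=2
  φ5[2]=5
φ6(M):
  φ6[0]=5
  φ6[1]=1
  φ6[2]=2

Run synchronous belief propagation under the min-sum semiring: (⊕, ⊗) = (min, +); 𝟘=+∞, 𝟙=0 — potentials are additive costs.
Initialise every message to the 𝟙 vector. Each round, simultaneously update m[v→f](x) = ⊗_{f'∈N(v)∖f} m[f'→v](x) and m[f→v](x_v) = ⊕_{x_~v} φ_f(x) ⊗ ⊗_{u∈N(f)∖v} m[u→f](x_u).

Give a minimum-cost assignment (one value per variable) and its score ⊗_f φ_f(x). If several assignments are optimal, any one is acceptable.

assignment: (M=1, L=0, J=2, G=0); score = 17

init: all messages = 𝟙 over 3 values
r1 m[φ0→M] = [6, 0, 2]
r1 m[φ0→L] = [0, 0, 2]
r1 m[φ1→M] = [2, 2, 0]
r1 m[φ1→J] = [0, 2, 3]
r1 m[φ2→J] = [4, 5, 0]
r1 m[φ2→G] = [0, 1, 7]
r1 m[φ3→L] = [0, 5, 1]
r1 m[φ4→L] = [8, 7, 9]
r1 m[φ5→J] = [6, 2, 5]
r1 m[φ6→M] = [5, 1, 2]
r1 m[M→φ0] = [0, 0, 0]
r1 m[M→φ1] = [0, 0, 0]
r1 m[M→φ6] = [0, 0, 0]
r1 m[L→φ0] = [0, 0, 0]
r1 m[L→φ3] = [0, 0, 0]
r1 m[L→φ4] = [0, 0, 0]
r1 m[J→φ1] = [0, 0, 0]
r1 m[J→φ2] = [0, 0, 0]
r1 m[J→φ5] = [0, 0, 0]
r1 m[G→φ2] = [0, 0, 0]
r2 m[φ0→M] = [6, 0, 2]
r2 m[φ0→L] = [0, 0, 2]
r2 m[φ1→M] = [2, 2, 0]
r2 m[φ1→J] = [0, 2, 3]
r2 m[φ2→J] = [4, 5, 0]
r2 m[φ2→G] = [0, 1, 7]
r2 m[φ3→L] = [0, 5, 1]
r2 m[φ4→L] = [8, 7, 9]
r2 m[φ5→J] = [6, 2, 5]
r2 m[φ6→M] = [5, 1, 2]
r2 m[M→φ0] = [7, 3, 2]
r2 m[M→φ1] = [11, 1, 4]
r2 m[M→φ6] = [8, 2, 2]
r2 m[L→φ0] = [8, 12, 10]
r2 m[L→φ3] = [8, 7, 11]
r2 m[L→φ4] = [0, 5, 3]
r2 m[J→φ1] = [10, 7, 5]
r2 m[J→φ2] = [6, 4, 8]
r2 m[J→φ5] = [4, 7, 3]
r2 m[G→φ2] = [0, 0, 0]
r3 m[φ0→M] = [14, 8, 12]
r3 m[φ0→L] = [3, 3, 4]
r3 m[φ1→M] = [12, 8, 9]
r3 m[φ1→J] = [4, 3, 4]
r3 m[φ2→J] = [4, 5, 0]
r3 m[φ2→G] = [8, 9, 13]
r3 m[φ3→L] = [0, 5, 1]
r3 m[φ4→L] = [8, 7, 9]
r3 m[φ5→J] = [6, 2, 5]
r3 m[φ6→M] = [5, 1, 2]
r3 m[M→φ0] = [7, 3, 2]
r3 m[M→φ1] = [11, 1, 4]
r3 m[M→φ6] = [8, 2, 2]
r3 m[L→φ0] = [8, 12, 10]
r3 m[L→φ3] = [8, 7, 11]
r3 m[L→φ4] = [0, 5, 3]
r3 m[J→φ1] = [10, 7, 5]
r3 m[J→φ2] = [6, 4, 8]
r3 m[J→φ5] = [4, 7, 3]
r3 m[G→φ2] = [0, 0, 0]
r4 m[φ0→M] = [14, 8, 12]
r4 m[φ0→L] = [3, 3, 4]
r4 m[φ1→M] = [12, 8, 9]
r4 m[φ1→J] = [4, 3, 4]
r4 m[φ2→J] = [4, 5, 0]
r4 m[φ2→G] = [8, 9, 13]
r4 m[φ3→L] = [0, 5, 1]
r4 m[φ4→L] = [8, 7, 9]
r4 m[φ5→J] = [6, 2, 5]
r4 m[φ6→M] = [5, 1, 2]
r4 m[M→φ0] = [17, 9, 11]
r4 m[M→φ1] = [19, 9, 14]
r4 m[M→φ6] = [26, 16, 21]
r4 m[L→φ0] = [8, 12, 10]
r4 m[L→φ3] = [11, 10, 13]
r4 m[L→φ4] = [3, 8, 5]
r4 m[J→φ1] = [10, 7, 5]
r4 m[J→φ2] = [10, 5, 9]
r4 m[J→φ5] = [8, 8, 4]
r4 m[G→φ2] = [0, 0, 0]
r5 m[φ0→M] = [14, 8, 12]
r5 m[φ0→L] = [9, 9, 13]
r5 m[φ1→M] = [12, 8, 9]
r5 m[φ1→J] = [14, 11, 12]
r5 m[φ2→J] = [4, 5, 0]
r5 m[φ2→G] = [9, 10, 14]
r5 m[φ3→L] = [0, 5, 1]
r5 m[φ4→L] = [8, 7, 9]
r5 m[φ5→J] = [6, 2, 5]
r5 m[φ6→M] = [5, 1, 2]
r5 m[M→φ0] = [17, 9, 11]
r5 m[M→φ1] = [19, 9, 14]
r5 m[M→φ6] = [26, 16, 21]
r5 m[L→φ0] = [8, 12, 10]
r5 m[L→φ3] = [11, 10, 13]
r5 m[L→φ4] = [3, 8, 5]
r5 m[J→φ1] = [10, 7, 5]
r5 m[J→φ2] = [10, 5, 9]
r5 m[J→φ5] = [8, 8, 4]
r5 m[G→φ2] = [0, 0, 0]
r6 m[φ0→M] = [14, 8, 12]
r6 m[φ0→L] = [9, 9, 13]
r6 m[φ1→M] = [12, 8, 9]
r6 m[φ1→J] = [14, 11, 12]
r6 m[φ2→J] = [4, 5, 0]
r6 m[φ2→G] = [9, 10, 14]
r6 m[φ3→L] = [0, 5, 1]
r6 m[φ4→L] = [8, 7, 9]
r6 m[φ5→J] = [6, 2, 5]
r6 m[φ6→M] = [5, 1, 2]
r6 m[M→φ0] = [17, 9, 11]
r6 m[M→φ1] = [19, 9, 14]
r6 m[M→φ6] = [26, 16, 21]
r6 m[L→φ0] = [8, 12, 10]
r6 m[L→φ3] = [17, 16, 22]
r6 m[L→φ4] = [9, 14, 14]
r6 m[J→φ1] = [10, 7, 5]
r6 m[J→φ2] = [20, 13, 17]
r6 m[J→φ5] = [18, 16, 12]
r6 m[G→φ2] = [0, 0, 0]
r7 m[φ0→M] = [14, 8, 12]
r7 m[φ0→L] = [9, 9, 13]
r7 m[φ1→M] = [12, 8, 9]
r7 m[φ1→J] = [14, 11, 12]
r7 m[φ2→J] = [4, 5, 0]
r7 m[φ2→G] = [17, 18, 22]
r7 m[φ3→L] = [0, 5, 1]
r7 m[φ4→L] = [8, 7, 9]
r7 m[φ5→J] = [6, 2, 5]
r7 m[φ6→M] = [5, 1, 2]
r7 m[M→φ0] = [17, 9, 11]
r7 m[M→φ1] = [19, 9, 14]
r7 m[M→φ6] = [26, 16, 21]
r7 m[L→φ0] = [8, 12, 10]
r7 m[L→φ3] = [17, 16, 22]
r7 m[L→φ4] = [9, 14, 14]
r7 m[J→φ1] = [10, 7, 5]
r7 m[J→φ2] = [20, 13, 17]
r7 m[J→φ5] = [18, 16, 12]
r7 m[G→φ2] = [0, 0, 0]
r8 m[φ0→M] = [14, 8, 12]
r8 m[φ0→L] = [9, 9, 13]
r8 m[φ1→M] = [12, 8, 9]
r8 m[φ1→J] = [14, 11, 12]
r8 m[φ2→J] = [4, 5, 0]
r8 m[φ2→G] = [17, 18, 22]
r8 m[φ3→L] = [0, 5, 1]
r8 m[φ4→L] = [8, 7, 9]
r8 m[φ5→J] = [6, 2, 5]
r8 m[φ6→M] = [5, 1, 2]
r8 m[M→φ0] = [17, 9, 11]
r8 m[M→φ1] = [19, 9, 14]
r8 m[M→φ6] = [26, 16, 21]
r8 m[L→φ0] = [8, 12, 10]
r8 m[L→φ3] = [17, 16, 22]
r8 m[L→φ4] = [9, 14, 14]
r8 m[J→φ1] = [10, 7, 5]
r8 m[J→φ2] = [20, 13, 17]
r8 m[J→φ5] = [18, 16, 12]
r8 m[G→φ2] = [0, 0, 0]
fixed point reached at round 8
traceback from M: (M=1, L=0, J=2, G=0), score=17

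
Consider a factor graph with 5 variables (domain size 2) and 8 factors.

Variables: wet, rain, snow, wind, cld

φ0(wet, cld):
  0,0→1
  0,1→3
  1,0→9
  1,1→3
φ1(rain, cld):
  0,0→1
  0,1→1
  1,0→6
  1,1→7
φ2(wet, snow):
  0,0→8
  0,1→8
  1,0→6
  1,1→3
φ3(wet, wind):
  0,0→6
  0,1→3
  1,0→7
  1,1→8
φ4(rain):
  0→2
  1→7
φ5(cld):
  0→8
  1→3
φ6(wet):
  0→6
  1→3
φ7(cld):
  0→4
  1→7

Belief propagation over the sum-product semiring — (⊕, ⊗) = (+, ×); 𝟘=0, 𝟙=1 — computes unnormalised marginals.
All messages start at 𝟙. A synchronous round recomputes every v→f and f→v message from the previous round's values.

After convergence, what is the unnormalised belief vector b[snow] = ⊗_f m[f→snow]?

b[snow] = [6285222, 4140747]

init: all messages = 𝟙 over 2 values
r1 m[φ0→wet] = [4, 12]
r1 m[φ0→cld] = [10, 6]
r1 m[φ1→rain] = [2, 13]
r1 m[φ1→cld] = [7, 8]
r1 m[φ2→wet] = [16, 9]
r1 m[φ2→snow] = [14, 11]
r1 m[φ3→wet] = [9, 15]
r1 m[φ3→wind] = [13, 11]
r1 m[φ4→rain] = [2, 7]
r1 m[φ5→cld] = [8, 3]
r1 m[φ6→wet] = [6, 3]
r1 m[φ7→cld] = [4, 7]
r1 m[wet→φ0] = [1, 1]
r1 m[wet→φ2] = [1, 1]
r1 m[wet→φ3] = [1, 1]
r1 m[wet→φ6] = [1, 1]
r1 m[rain→φ1] = [1, 1]
r1 m[rain→φ4] = [1, 1]
r1 m[snow→φ2] = [1, 1]
r1 m[wind→φ3] = [1, 1]
r1 m[cld→φ0] = [1, 1]
r1 m[cld→φ1] = [1, 1]
r1 m[cld→φ5] = [1, 1]
r1 m[cld→φ7] = [1, 1]
r2 m[φ0→wet] = [4, 12]
r2 m[φ0→cld] = [10, 6]
r2 m[φ1→rain] = [2, 13]
r2 m[φ1→cld] = [7, 8]
r2 m[φ2→wet] = [16, 9]
r2 m[φ2→snow] = [14, 11]
r2 m[φ3→wet] = [9, 15]
r2 m[φ3→wind] = [13, 11]
r2 m[φ4→rain] = [2, 7]
r2 m[φ5→cld] = [8, 3]
r2 m[φ6→wet] = [6, 3]
r2 m[φ7→cld] = [4, 7]
r2 m[wet→φ0] = [864, 405]
r2 m[wet→φ2] = [216, 540]
r2 m[wet→φ3] = [384, 324]
r2 m[wet→φ6] = [576, 1620]
r2 m[rain→φ1] = [2, 7]
r2 m[rain→φ4] = [2, 13]
r2 m[snow→φ2] = [1, 1]
r2 m[wind→φ3] = [1, 1]
r2 m[cld→φ0] = [224, 168]
r2 m[cld→φ1] = [320, 126]
r2 m[cld→φ5] = [280, 336]
r2 m[cld→φ7] = [560, 144]
r3 m[φ0→wet] = [728, 2520]
r3 m[φ0→cld] = [4509, 3807]
r3 m[φ1→rain] = [446, 2802]
r3 m[φ1→cld] = [44, 51]
r3 m[φ2→wet] = [16, 9]
r3 m[φ2→snow] = [4968, 3348]
r3 m[φ3→wet] = [9, 15]
r3 m[φ3→wind] = [4572, 3744]
r3 m[φ4→rain] = [2, 7]
r3 m[φ5→cld] = [8, 3]
r3 m[φ6→wet] = [6, 3]
r3 m[φ7→cld] = [4, 7]
r3 m[wet→φ0] = [864, 405]
r3 m[wet→φ2] = [216, 540]
r3 m[wet→φ3] = [384, 324]
r3 m[wet→φ6] = [576, 1620]
r3 m[rain→φ1] = [2, 7]
r3 m[rain→φ4] = [2, 13]
r3 m[snow→φ2] = [1, 1]
r3 m[wind→φ3] = [1, 1]
r3 m[cld→φ0] = [224, 168]
r3 m[cld→φ1] = [320, 126]
r3 m[cld→φ5] = [280, 336]
r3 m[cld→φ7] = [560, 144]
r4 m[φ0→wet] = [728, 2520]
r4 m[φ0→cld] = [4509, 3807]
r4 m[φ1→rain] = [446, 2802]
r4 m[φ1→cld] = [44, 51]
r4 m[φ2→wet] = [16, 9]
r4 m[φ2→snow] = [4968, 3348]
r4 m[φ3→wet] = [9, 15]
r4 m[φ3→wind] = [4572, 3744]
r4 m[φ4→rain] = [2, 7]
r4 m[φ5→cld] = [8, 3]
r4 m[φ6→wet] = [6, 3]
r4 m[φ7→cld] = [4, 7]
r4 m[wet→φ0] = [864, 405]
r4 m[wet→φ2] = [39312, 113400]
r4 m[wet→φ3] = [69888, 68040]
r4 m[wet→φ6] = [104832, 340200]
r4 m[rain→φ1] = [2, 7]
r4 m[rain→φ4] = [446, 2802]
r4 m[snow→φ2] = [1, 1]
r4 m[wind→φ3] = [1, 1]
r4 m[cld→φ0] = [1408, 1071]
r4 m[cld→φ1] = [144288, 79947]
r4 m[cld→φ5] = [793584, 1359099]
r4 m[cld→φ7] = [1587168, 582471]
r5 m[φ0→wet] = [4621, 15885]
r5 m[φ0→cld] = [4509, 3807]
r5 m[φ1→rain] = [224235, 1425357]
r5 m[φ1→cld] = [44, 51]
r5 m[φ2→wet] = [16, 9]
r5 m[φ2→snow] = [994896, 654696]
r5 m[φ3→wet] = [9, 15]
r5 m[φ3→wind] = [895608, 753984]
r5 m[φ4→rain] = [2, 7]
r5 m[φ5→cld] = [8, 3]
r5 m[φ6→wet] = [6, 3]
r5 m[φ7→cld] = [4, 7]
r5 m[wet→φ0] = [864, 405]
r5 m[wet→φ2] = [39312, 113400]
r5 m[wet→φ3] = [69888, 68040]
r5 m[wet→φ6] = [104832, 340200]
r5 m[rain→φ1] = [2, 7]
r5 m[rain→φ4] = [446, 2802]
r5 m[snow→φ2] = [1, 1]
r5 m[wind→φ3] = [1, 1]
r5 m[cld→φ0] = [1408, 1071]
r5 m[cld→φ1] = [144288, 79947]
r5 m[cld→φ5] = [793584, 1359099]
r5 m[cld→φ7] = [1587168, 582471]
r6 m[φ0→wet] = [4621, 15885]
r6 m[φ0→cld] = [4509, 3807]
r6 m[φ1→rain] = [224235, 1425357]
r6 m[φ1→cld] = [44, 51]
r6 m[φ2→wet] = [16, 9]
r6 m[φ2→snow] = [994896, 654696]
r6 m[φ3→wet] = [9, 15]
r6 m[φ3→wind] = [895608, 753984]
r6 m[φ4→rain] = [2, 7]
r6 m[φ5→cld] = [8, 3]
r6 m[φ6→wet] = [6, 3]
r6 m[φ7→cld] = [4, 7]
r6 m[wet→φ0] = [864, 405]
r6 m[wet→φ2] = [249534, 714825]
r6 m[wet→φ3] = [443616, 428895]
r6 m[wet→φ6] = [665424, 2144475]
r6 m[rain→φ1] = [2, 7]
r6 m[rain→φ4] = [224235, 1425357]
r6 m[snow→φ2] = [1, 1]
r6 m[wind→φ3] = [1, 1]
r6 m[cld→φ0] = [1408, 1071]
r6 m[cld→φ1] = [144288, 79947]
r6 m[cld→φ5] = [793584, 1359099]
r6 m[cld→φ7] = [1587168, 582471]
r7 m[φ0→wet] = [4621, 15885]
r7 m[φ0→cld] = [4509, 3807]
r7 m[φ1→rain] = [224235, 1425357]
r7 m[φ1→cld] = [44, 51]
r7 m[φ2→wet] = [16, 9]
r7 m[φ2→snow] = [6285222, 4140747]
r7 m[φ3→wet] = [9, 15]
r7 m[φ3→wind] = [5663961, 4762008]
r7 m[φ4→rain] = [2, 7]
r7 m[φ5→cld] = [8, 3]
r7 m[φ6→wet] = [6, 3]
r7 m[φ7→cld] = [4, 7]
r7 m[wet→φ0] = [864, 405]
r7 m[wet→φ2] = [249534, 714825]
r7 m[wet→φ3] = [443616, 428895]
r7 m[wet→φ6] = [665424, 2144475]
r7 m[rain→φ1] = [2, 7]
r7 m[rain→φ4] = [224235, 1425357]
r7 m[snow→φ2] = [1, 1]
r7 m[wind→φ3] = [1, 1]
r7 m[cld→φ0] = [1408, 1071]
r7 m[cld→φ1] = [144288, 79947]
r7 m[cld→φ5] = [793584, 1359099]
r7 m[cld→φ7] = [1587168, 582471]
r8 m[φ0→wet] = [4621, 15885]
r8 m[φ0→cld] = [4509, 3807]
r8 m[φ1→rain] = [224235, 1425357]
r8 m[φ1→cld] = [44, 51]
r8 m[φ2→wet] = [16, 9]
r8 m[φ2→snow] = [6285222, 4140747]
r8 m[φ3→wet] = [9, 15]
r8 m[φ3→wind] = [5663961, 4762008]
r8 m[φ4→rain] = [2, 7]
r8 m[φ5→cld] = [8, 3]
r8 m[φ6→wet] = [6, 3]
r8 m[φ7→cld] = [4, 7]
r8 m[wet→φ0] = [864, 405]
r8 m[wet→φ2] = [249534, 714825]
r8 m[wet→φ3] = [443616, 428895]
r8 m[wet→φ6] = [665424, 2144475]
r8 m[rain→φ1] = [2, 7]
r8 m[rain→φ4] = [224235, 1425357]
r8 m[snow→φ2] = [1, 1]
r8 m[wind→φ3] = [1, 1]
r8 m[cld→φ0] = [1408, 1071]
r8 m[cld→φ1] = [144288, 79947]
r8 m[cld→φ5] = [793584, 1359099]
r8 m[cld→φ7] = [1587168, 582471]
fixed point reached at round 8
b[snow] = ⊗ incoming = [6285222, 4140747]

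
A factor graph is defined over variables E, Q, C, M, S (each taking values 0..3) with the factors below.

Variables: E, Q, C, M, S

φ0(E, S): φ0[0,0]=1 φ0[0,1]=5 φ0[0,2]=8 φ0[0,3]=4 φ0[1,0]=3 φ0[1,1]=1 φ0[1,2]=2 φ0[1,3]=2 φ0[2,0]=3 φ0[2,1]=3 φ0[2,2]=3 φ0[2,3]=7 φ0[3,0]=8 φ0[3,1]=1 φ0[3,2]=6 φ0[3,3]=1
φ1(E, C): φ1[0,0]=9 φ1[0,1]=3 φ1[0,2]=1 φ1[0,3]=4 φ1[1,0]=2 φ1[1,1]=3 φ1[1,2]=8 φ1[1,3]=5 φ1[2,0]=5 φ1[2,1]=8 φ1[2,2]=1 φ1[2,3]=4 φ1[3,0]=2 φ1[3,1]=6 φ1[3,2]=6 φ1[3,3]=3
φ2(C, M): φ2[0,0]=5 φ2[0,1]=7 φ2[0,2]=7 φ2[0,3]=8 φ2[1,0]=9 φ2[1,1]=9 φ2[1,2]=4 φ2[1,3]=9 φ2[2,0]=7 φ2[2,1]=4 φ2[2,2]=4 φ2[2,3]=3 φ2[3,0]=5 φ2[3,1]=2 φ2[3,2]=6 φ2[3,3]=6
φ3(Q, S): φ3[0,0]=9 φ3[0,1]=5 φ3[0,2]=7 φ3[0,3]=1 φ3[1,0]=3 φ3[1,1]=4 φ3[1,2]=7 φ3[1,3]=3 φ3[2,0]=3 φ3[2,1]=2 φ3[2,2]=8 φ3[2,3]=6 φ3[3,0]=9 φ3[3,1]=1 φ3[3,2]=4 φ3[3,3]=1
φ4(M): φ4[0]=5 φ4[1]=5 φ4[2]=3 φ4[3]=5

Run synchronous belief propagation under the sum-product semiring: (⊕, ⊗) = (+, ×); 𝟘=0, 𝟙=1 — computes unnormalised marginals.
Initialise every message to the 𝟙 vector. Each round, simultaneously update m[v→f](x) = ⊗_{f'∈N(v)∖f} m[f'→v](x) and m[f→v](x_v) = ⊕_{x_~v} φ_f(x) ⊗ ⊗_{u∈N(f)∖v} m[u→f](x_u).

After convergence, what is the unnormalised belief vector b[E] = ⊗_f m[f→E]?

b[E] = [653184, 277132, 577285, 691915]

init: all messages = 𝟙 over 4 values
r1 m[φ0→E] = [18, 8, 16, 16]
r1 m[φ0→S] = [15, 10, 19, 14]
r1 m[φ1→E] = [17, 18, 18, 17]
r1 m[φ1→C] = [18, 20, 16, 16]
r1 m[φ2→C] = [27, 31, 18, 19]
r1 m[φ2→M] = [26, 22, 21, 26]
r1 m[φ3→Q] = [22, 17, 19, 15]
r1 m[φ3→S] = [24, 12, 26, 11]
r1 m[φ4→M] = [5, 5, 3, 5]
r1 m[E→φ0] = [1, 1, 1, 1]
r1 m[E→φ1] = [1, 1, 1, 1]
r1 m[Q→φ3] = [1, 1, 1, 1]
r1 m[C→φ1] = [1, 1, 1, 1]
r1 m[C→φ2] = [1, 1, 1, 1]
r1 m[M→φ2] = [1, 1, 1, 1]
r1 m[M→φ4] = [1, 1, 1, 1]
r1 m[S→φ0] = [1, 1, 1, 1]
r1 m[S→φ3] = [1, 1, 1, 1]
r2 m[φ0→E] = [18, 8, 16, 16]
r2 m[φ0→S] = [15, 10, 19, 14]
r2 m[φ1→E] = [17, 18, 18, 17]
r2 m[φ1→C] = [18, 20, 16, 16]
r2 m[φ2→C] = [27, 31, 18, 19]
r2 m[φ2→M] = [26, 22, 21, 26]
r2 m[φ3→Q] = [22, 17, 19, 15]
r2 m[φ3→S] = [24, 12, 26, 11]
r2 m[φ4→M] = [5, 5, 3, 5]
r2 m[E→φ0] = [17, 18, 18, 17]
r2 m[E→φ1] = [18, 8, 16, 16]
r2 m[Q→φ3] = [1, 1, 1, 1]
r2 m[C→φ1] = [27, 31, 18, 19]
r2 m[C→φ2] = [18, 20, 16, 16]
r2 m[M→φ2] = [5, 5, 3, 5]
r2 m[M→φ4] = [26, 22, 21, 26]
r2 m[S→φ0] = [24, 12, 26, 11]
r2 m[S→φ3] = [15, 10, 19, 14]
r3 m[φ0→E] = [336, 158, 263, 371]
r3 m[φ0→S] = [261, 174, 328, 247]
r3 m[φ1→E] = [430, 386, 477, 405]
r3 m[φ1→C] = [290, 302, 194, 224]
r3 m[φ2→C] = [121, 147, 82, 83]
r3 m[φ2→M] = [462, 402, 366, 468]
r3 m[φ3→Q] = [332, 260, 301, 235]
r3 m[φ3→S] = [24, 12, 26, 11]
r3 m[φ4→M] = [5, 5, 3, 5]
r3 m[E→φ0] = [17, 18, 18, 17]
r3 m[E→φ1] = [18, 8, 16, 16]
r3 m[Q→φ3] = [1, 1, 1, 1]
r3 m[C→φ1] = [27, 31, 18, 19]
r3 m[C→φ2] = [18, 20, 16, 16]
r3 m[M→φ2] = [5, 5, 3, 5]
r3 m[M→φ4] = [26, 22, 21, 26]
r3 m[S→φ0] = [24, 12, 26, 11]
r3 m[S→φ3] = [15, 10, 19, 14]
r4 m[φ0→E] = [336, 158, 263, 371]
r4 m[φ0→S] = [261, 174, 328, 247]
r4 m[φ1→E] = [430, 386, 477, 405]
r4 m[φ1→C] = [290, 302, 194, 224]
r4 m[φ2→C] = [121, 147, 82, 83]
r4 m[φ2→M] = [462, 402, 366, 468]
r4 m[φ3→Q] = [332, 260, 301, 235]
r4 m[φ3→S] = [24, 12, 26, 11]
r4 m[φ4→M] = [5, 5, 3, 5]
r4 m[E→φ0] = [430, 386, 477, 405]
r4 m[E→φ1] = [336, 158, 263, 371]
r4 m[Q→φ3] = [1, 1, 1, 1]
r4 m[C→φ1] = [121, 147, 82, 83]
r4 m[C→φ2] = [290, 302, 194, 224]
r4 m[M→φ2] = [5, 5, 3, 5]
r4 m[M→φ4] = [462, 402, 366, 468]
r4 m[S→φ0] = [24, 12, 26, 11]
r4 m[S→φ3] = [261, 174, 328, 247]
r5 m[φ0→E] = [336, 158, 263, 371]
r5 m[φ0→S] = [6259, 4372, 8073, 6236]
r5 m[φ1→E] = [1944, 1754, 2195, 1865]
r5 m[φ1→C] = [5397, 5812, 4089, 4299]
r5 m[φ2→C] = [121, 147, 82, 83]
r5 m[φ2→M] = [6646, 5972, 5358, 6964]
r5 m[φ3→Q] = [5762, 4516, 5237, 4082]
r5 m[φ3→S] = [24, 12, 26, 11]
r5 m[φ4→M] = [5, 5, 3, 5]
r5 m[E→φ0] = [430, 386, 477, 405]
r5 m[E→φ1] = [336, 158, 263, 371]
r5 m[Q→φ3] = [1, 1, 1, 1]
r5 m[C→φ1] = [121, 147, 82, 83]
r5 m[C→φ2] = [290, 302, 194, 224]
r5 m[M→φ2] = [5, 5, 3, 5]
r5 m[M→φ4] = [462, 402, 366, 468]
r5 m[S→φ0] = [24, 12, 26, 11]
r5 m[S→φ3] = [261, 174, 328, 247]
r6 m[φ0→E] = [336, 158, 263, 371]
r6 m[φ0→S] = [6259, 4372, 8073, 6236]
r6 m[φ1→E] = [1944, 1754, 2195, 1865]
r6 m[φ1→C] = [5397, 5812, 4089, 4299]
r6 m[φ2→C] = [121, 147, 82, 83]
r6 m[φ2→M] = [6646, 5972, 5358, 6964]
r6 m[φ3→Q] = [5762, 4516, 5237, 4082]
r6 m[φ3→S] = [24, 12, 26, 11]
r6 m[φ4→M] = [5, 5, 3, 5]
r6 m[E→φ0] = [1944, 1754, 2195, 1865]
r6 m[E→φ1] = [336, 158, 263, 371]
r6 m[Q→φ3] = [1, 1, 1, 1]
r6 m[C→φ1] = [121, 147, 82, 83]
r6 m[C→φ2] = [5397, 5812, 4089, 4299]
r6 m[M→φ2] = [5, 5, 3, 5]
r6 m[M→φ4] = [6646, 5972, 5358, 6964]
r6 m[S→φ0] = [24, 12, 26, 11]
r6 m[S→φ3] = [6259, 4372, 8073, 6236]
r7 m[φ0→E] = [336, 158, 263, 371]
r7 m[φ0→S] = [28711, 19924, 36835, 28514]
r7 m[φ1→E] = [1944, 1754, 2195, 1865]
r7 m[φ1→C] = [5397, 5812, 4089, 4299]
r7 m[φ2→C] = [121, 147, 82, 83]
r7 m[φ2→M] = [129411, 115041, 103177, 133545]
r7 m[φ3→Q] = [140938, 111484, 129521, 99231]
r7 m[φ3→S] = [24, 12, 26, 11]
r7 m[φ4→M] = [5, 5, 3, 5]
r7 m[E→φ0] = [1944, 1754, 2195, 1865]
r7 m[E→φ1] = [336, 158, 263, 371]
r7 m[Q→φ3] = [1, 1, 1, 1]
r7 m[C→φ1] = [121, 147, 82, 83]
r7 m[C→φ2] = [5397, 5812, 4089, 4299]
r7 m[M→φ2] = [5, 5, 3, 5]
r7 m[M→φ4] = [6646, 5972, 5358, 6964]
r7 m[S→φ0] = [24, 12, 26, 11]
r7 m[S→φ3] = [6259, 4372, 8073, 6236]
r8 m[φ0→E] = [336, 158, 263, 371]
r8 m[φ0→S] = [28711, 19924, 36835, 28514]
r8 m[φ1→E] = [1944, 1754, 2195, 1865]
r8 m[φ1→C] = [5397, 5812, 4089, 4299]
r8 m[φ2→C] = [121, 147, 82, 83]
r8 m[φ2→M] = [129411, 115041, 103177, 133545]
r8 m[φ3→Q] = [140938, 111484, 129521, 99231]
r8 m[φ3→S] = [24, 12, 26, 11]
r8 m[φ4→M] = [5, 5, 3, 5]
r8 m[E→φ0] = [1944, 1754, 2195, 1865]
r8 m[E→φ1] = [336, 158, 263, 371]
r8 m[Q→φ3] = [1, 1, 1, 1]
r8 m[C→φ1] = [121, 147, 82, 83]
r8 m[C→φ2] = [5397, 5812, 4089, 4299]
r8 m[M→φ2] = [5, 5, 3, 5]
r8 m[M→φ4] = [129411, 115041, 103177, 133545]
r8 m[S→φ0] = [24, 12, 26, 11]
r8 m[S→φ3] = [28711, 19924, 36835, 28514]
r9 m[φ0→E] = [336, 158, 263, 371]
r9 m[φ0→S] = [28711, 19924, 36835, 28514]
r9 m[φ1→E] = [1944, 1754, 2195, 1865]
r9 m[φ1→C] = [5397, 5812, 4089, 4299]
r9 m[φ2→C] = [121, 147, 82, 83]
r9 m[φ2→M] = [129411, 115041, 103177, 133545]
r9 m[φ3→Q] = [644378, 509216, 591745, 454177]
r9 m[φ3→S] = [24, 12, 26, 11]
r9 m[φ4→M] = [5, 5, 3, 5]
r9 m[E→φ0] = [1944, 1754, 2195, 1865]
r9 m[E→φ1] = [336, 158, 263, 371]
r9 m[Q→φ3] = [1, 1, 1, 1]
r9 m[C→φ1] = [121, 147, 82, 83]
r9 m[C→φ2] = [5397, 5812, 4089, 4299]
r9 m[M→φ2] = [5, 5, 3, 5]
r9 m[M→φ4] = [129411, 115041, 103177, 133545]
r9 m[S→φ0] = [24, 12, 26, 11]
r9 m[S→φ3] = [28711, 19924, 36835, 28514]
r10 m[φ0→E] = [336, 158, 263, 371]
r10 m[φ0→S] = [28711, 19924, 36835, 28514]
r10 m[φ1→E] = [1944, 1754, 2195, 1865]
r10 m[φ1→C] = [5397, 5812, 4089, 4299]
r10 m[φ2→C] = [121, 147, 82, 83]
r10 m[φ2→M] = [129411, 115041, 103177, 133545]
r10 m[φ3→Q] = [644378, 509216, 591745, 454177]
r10 m[φ3→S] = [24, 12, 26, 11]
r10 m[φ4→M] = [5, 5, 3, 5]
r10 m[E→φ0] = [1944, 1754, 2195, 1865]
r10 m[E→φ1] = [336, 158, 263, 371]
r10 m[Q→φ3] = [1, 1, 1, 1]
r10 m[C→φ1] = [121, 147, 82, 83]
r10 m[C→φ2] = [5397, 5812, 4089, 4299]
r10 m[M→φ2] = [5, 5, 3, 5]
r10 m[M→φ4] = [129411, 115041, 103177, 133545]
r10 m[S→φ0] = [24, 12, 26, 11]
r10 m[S→φ3] = [28711, 19924, 36835, 28514]
fixed point reached at round 10
b[E] = ⊗ incoming = [653184, 277132, 577285, 691915]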